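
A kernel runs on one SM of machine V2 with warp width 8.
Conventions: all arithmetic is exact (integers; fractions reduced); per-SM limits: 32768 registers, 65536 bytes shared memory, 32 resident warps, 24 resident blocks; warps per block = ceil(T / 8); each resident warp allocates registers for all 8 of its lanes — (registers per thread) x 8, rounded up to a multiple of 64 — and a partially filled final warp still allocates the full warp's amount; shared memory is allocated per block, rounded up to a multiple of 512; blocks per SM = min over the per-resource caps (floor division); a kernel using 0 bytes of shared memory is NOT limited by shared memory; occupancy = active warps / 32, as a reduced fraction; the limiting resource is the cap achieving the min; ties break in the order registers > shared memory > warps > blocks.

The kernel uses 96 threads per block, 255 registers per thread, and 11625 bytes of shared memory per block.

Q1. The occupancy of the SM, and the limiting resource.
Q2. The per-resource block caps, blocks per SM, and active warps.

Answer: occupancy 3/8, limited by registers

registers: 1 block
shared memory: 5 blocks
warps: 2 blocks
blocks: 24 blocks

Answer: 1 block, 12 active warps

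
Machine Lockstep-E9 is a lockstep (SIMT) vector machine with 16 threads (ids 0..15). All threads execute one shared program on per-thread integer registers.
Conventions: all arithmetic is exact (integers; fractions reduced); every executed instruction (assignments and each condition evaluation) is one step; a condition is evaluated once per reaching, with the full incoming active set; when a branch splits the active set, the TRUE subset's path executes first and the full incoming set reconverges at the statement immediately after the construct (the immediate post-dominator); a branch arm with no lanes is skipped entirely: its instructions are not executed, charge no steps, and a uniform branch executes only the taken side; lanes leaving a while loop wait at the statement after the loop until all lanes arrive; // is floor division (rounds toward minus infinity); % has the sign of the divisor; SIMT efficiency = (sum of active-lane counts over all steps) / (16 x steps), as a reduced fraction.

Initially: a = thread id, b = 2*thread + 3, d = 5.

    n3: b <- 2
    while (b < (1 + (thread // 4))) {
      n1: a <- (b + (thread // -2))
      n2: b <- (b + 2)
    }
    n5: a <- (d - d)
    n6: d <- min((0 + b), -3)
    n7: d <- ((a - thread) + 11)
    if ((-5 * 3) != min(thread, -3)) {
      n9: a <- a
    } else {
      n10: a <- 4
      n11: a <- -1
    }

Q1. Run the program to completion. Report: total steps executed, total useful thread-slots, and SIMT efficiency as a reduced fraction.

Answer: 10 steps, 136 useful, 17/20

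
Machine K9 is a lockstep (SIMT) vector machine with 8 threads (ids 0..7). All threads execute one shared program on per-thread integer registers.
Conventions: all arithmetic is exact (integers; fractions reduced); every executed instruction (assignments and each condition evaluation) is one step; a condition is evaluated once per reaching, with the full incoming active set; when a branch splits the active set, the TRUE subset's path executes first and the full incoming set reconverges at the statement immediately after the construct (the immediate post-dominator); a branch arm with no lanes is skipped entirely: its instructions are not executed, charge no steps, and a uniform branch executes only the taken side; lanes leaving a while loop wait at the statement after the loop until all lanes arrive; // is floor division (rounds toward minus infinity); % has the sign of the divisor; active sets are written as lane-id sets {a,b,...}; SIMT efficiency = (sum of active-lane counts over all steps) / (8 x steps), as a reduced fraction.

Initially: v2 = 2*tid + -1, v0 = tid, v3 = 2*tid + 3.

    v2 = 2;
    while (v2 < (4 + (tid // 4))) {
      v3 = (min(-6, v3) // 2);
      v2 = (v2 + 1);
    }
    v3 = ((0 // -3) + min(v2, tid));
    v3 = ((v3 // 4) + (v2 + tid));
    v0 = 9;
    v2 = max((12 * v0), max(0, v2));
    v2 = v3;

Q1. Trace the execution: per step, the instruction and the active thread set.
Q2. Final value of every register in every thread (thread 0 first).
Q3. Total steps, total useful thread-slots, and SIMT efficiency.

step 0: v2 <- 2                      {0,1,2,3,4,5,6,7}
step 1: eval (v2 < (4 + (tid // 4))) {0,1,2,3,4,5,6,7}
step 2: v3 <- (min(-6, v3) // 2)     {0,1,2,3,4,5,6,7}
step 3: v2 <- (v2 + 1)               {0,1,2,3,4,5,6,7}
step 4: eval (v2 < (4 + (tid // 4))) {0,1,2,3,4,5,6,7}
step 5: v3 <- (min(-6, v3) // 2)     {0,1,2,3,4,5,6,7}
step 6: v2 <- (v2 + 1)               {0,1,2,3,4,5,6,7}
step 7: eval (v2 < (4 + (tid // 4))) {0,1,2,3,4,5,6,7}
step 8: v3 <- (min(-6, v3) // 2)     {4,5,6,7}
step 9: v2 <- (v2 + 1)               {4,5,6,7}
step 10: eval (v2 < (4 + (tid // 4))) {4,5,6,7}
step 11: v3 <- ((0 // -3) + min(v2, tid)) {0,1,2,3,4,5,6,7}
step 12: v3 <- ((v3 // 4) + (v2 + tid)) {0,1,2,3,4,5,6,7}
step 13: v0 <- 9                      {0,1,2,3,4,5,6,7}
step 14: v2 <- max((12 * v0), max(0, v2)) {0,1,2,3,4,5,6,7}
step 15: v2 <- v3                     {0,1,2,3,4,5,6,7}

Answer: 16 steps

v2: 4,5,6,7,10,11,12,13
v0: 9,9,9,9,9,9,9,9
v3: 4,5,6,7,10,11,12,13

steps = 16; useful = 116; efficiency = 116/128 = 29/32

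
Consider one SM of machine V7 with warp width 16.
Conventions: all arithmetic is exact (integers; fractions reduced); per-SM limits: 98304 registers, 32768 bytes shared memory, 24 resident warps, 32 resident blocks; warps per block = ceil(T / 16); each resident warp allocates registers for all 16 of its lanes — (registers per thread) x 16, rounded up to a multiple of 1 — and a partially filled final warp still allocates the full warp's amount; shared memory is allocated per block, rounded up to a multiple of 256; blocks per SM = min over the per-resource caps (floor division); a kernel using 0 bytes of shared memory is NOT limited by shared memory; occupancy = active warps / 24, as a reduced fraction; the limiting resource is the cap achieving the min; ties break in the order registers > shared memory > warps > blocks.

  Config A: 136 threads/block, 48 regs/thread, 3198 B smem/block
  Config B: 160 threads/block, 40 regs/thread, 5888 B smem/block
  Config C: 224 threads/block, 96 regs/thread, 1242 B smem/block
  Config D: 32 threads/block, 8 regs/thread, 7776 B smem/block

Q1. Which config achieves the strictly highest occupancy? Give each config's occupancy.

occupancies: A 3/4, B 5/6, C 7/12, D 1/3

Answer: B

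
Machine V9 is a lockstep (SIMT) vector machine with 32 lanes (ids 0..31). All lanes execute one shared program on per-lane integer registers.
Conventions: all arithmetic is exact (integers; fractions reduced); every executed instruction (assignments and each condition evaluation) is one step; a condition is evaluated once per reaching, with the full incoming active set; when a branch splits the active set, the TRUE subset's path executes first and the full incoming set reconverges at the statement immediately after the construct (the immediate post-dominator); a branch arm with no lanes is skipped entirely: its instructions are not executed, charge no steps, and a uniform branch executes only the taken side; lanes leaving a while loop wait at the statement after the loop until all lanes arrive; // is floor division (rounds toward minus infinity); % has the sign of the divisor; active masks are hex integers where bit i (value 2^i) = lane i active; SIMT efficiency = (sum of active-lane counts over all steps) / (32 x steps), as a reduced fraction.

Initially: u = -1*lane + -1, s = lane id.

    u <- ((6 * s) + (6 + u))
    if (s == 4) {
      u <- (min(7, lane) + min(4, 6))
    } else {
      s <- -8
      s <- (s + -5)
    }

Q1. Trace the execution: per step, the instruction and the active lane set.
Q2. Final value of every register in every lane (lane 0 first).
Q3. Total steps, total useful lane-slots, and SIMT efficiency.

step 0: u <- ((6 * s) + (6 + u))     0xffffffff
step 1: eval (s == 4)                0xffffffff
step 2: u <- (min(7, lane) + min(4, 6)) 0x00000010
step 3: s <- -8                      0xffffffef
step 4: s <- (s + -5)                0xffffffef

Answer: 5 steps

u: 5,10,15,20,8,30,35,40,45,50,55,60,65,70,75,80,85,90,95,100,105,110,115,120,125,130,135,140,145,150,155,160
s: -13,-13,-13,-13,4,-13,-13,-13,-13,-13,-13,-13,-13,-13,-13,-13,-13,-13,-13,-13,-13,-13,-13,-13,-13,-13,-13,-13,-13,-13,-13,-13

steps = 5; useful = 127; efficiency = 127/160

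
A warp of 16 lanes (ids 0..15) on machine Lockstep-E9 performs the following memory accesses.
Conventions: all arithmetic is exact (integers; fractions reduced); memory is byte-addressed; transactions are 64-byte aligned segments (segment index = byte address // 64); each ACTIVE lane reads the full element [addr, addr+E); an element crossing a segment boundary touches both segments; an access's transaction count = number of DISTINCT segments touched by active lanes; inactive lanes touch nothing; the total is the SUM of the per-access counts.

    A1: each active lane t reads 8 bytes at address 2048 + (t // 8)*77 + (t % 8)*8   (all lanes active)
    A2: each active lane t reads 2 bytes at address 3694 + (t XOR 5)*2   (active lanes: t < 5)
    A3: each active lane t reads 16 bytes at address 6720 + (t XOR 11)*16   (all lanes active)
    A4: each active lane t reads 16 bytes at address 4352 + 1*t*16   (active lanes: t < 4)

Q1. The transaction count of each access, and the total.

A1: 3 transactions
A2: 1 transaction
A3: 4 transactions
A4: 1 transaction

Answer: 3,1,4,1; total 9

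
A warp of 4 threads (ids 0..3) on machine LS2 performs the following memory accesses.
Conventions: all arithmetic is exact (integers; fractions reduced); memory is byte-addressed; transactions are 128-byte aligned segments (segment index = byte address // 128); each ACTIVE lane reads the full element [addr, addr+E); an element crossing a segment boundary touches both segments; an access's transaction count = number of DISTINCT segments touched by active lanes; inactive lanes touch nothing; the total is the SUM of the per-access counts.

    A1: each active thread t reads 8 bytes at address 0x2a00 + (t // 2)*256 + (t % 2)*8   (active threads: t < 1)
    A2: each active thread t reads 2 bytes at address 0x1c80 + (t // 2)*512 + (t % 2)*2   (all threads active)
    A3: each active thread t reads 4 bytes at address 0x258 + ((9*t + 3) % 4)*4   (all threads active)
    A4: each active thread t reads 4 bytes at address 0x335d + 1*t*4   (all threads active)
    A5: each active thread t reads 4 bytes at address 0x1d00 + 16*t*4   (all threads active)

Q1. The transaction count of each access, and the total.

A1: 1 transaction
A2: 2 transactions
A3: 1 transaction
A4: 1 transaction
A5: 2 transactions

Answer: 1,2,1,1,2; total 7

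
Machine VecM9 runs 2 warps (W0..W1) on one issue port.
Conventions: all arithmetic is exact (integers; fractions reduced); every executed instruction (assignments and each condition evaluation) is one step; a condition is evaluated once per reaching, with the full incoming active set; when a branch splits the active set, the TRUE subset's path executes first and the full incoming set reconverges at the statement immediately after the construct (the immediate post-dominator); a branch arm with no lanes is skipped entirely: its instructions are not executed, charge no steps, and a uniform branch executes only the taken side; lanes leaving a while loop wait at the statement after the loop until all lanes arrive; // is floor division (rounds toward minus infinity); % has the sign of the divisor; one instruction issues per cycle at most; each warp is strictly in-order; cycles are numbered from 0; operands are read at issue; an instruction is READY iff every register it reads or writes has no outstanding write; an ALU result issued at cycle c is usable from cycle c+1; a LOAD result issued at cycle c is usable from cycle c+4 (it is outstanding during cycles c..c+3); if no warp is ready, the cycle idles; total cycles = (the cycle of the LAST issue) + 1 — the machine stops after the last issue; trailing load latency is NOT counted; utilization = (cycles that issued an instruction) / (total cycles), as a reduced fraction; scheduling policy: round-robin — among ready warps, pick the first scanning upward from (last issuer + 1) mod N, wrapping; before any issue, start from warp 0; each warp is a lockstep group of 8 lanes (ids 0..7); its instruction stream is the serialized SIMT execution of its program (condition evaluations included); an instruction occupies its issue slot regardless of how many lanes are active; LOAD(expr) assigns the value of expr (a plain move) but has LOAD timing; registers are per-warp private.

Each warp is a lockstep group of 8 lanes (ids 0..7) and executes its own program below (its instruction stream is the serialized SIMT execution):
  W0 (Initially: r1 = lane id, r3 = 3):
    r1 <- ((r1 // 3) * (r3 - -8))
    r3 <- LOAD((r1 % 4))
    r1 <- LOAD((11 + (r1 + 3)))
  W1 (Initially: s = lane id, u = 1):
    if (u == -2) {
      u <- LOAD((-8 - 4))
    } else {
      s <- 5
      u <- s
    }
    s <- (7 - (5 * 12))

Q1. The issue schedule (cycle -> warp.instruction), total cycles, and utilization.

cycle 0: W0.I0
cycle 1: W1.I0
cycle 2: W0.I1
cycle 3: W1.I1
cycle 4: W0.I2
cycle 5: W1.I2
cycle 6: W1.I3

Answer: 7 cycles, utilization 1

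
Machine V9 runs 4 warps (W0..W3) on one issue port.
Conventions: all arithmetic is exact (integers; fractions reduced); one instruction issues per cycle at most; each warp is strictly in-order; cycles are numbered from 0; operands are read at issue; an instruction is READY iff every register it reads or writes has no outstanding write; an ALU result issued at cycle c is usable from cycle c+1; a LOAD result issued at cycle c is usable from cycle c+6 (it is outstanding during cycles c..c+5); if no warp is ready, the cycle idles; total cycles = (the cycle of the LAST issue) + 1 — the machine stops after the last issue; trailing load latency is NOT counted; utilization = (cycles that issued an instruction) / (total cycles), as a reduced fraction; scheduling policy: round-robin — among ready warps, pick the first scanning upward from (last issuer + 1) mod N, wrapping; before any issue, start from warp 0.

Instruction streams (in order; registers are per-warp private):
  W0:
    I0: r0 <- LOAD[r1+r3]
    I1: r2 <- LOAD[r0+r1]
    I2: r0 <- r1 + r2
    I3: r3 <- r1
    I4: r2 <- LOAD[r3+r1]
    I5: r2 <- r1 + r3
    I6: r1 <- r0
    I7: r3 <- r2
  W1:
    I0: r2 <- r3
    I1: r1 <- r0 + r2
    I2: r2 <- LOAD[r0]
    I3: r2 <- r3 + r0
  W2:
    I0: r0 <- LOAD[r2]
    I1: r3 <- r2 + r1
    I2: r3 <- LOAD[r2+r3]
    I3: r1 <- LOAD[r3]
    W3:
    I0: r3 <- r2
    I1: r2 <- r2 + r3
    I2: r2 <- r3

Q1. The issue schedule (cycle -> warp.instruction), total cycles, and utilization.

cycle 0: W0.I0
cycle 1: W1.I0
cycle 2: W2.I0
cycle 3: W3.I0
cycle 4: W1.I1
cycle 5: W2.I1
cycle 6: W3.I1
cycle 7: W0.I1
cycle 8: W1.I2
cycle 9: W2.I2
cycle 10: W3.I2
cycle 11: idle
cycle 12: idle
cycle 13: W0.I2
cycle 14: W1.I3
cycle 15: W2.I3
cycle 16: W0.I3
cycle 17: W0.I4
cycle 18: idle
cycle 19: idle
cycle 20: idle
cycle 21: idle
cycle 22: idle
cycle 23: W0.I5
cycle 24: W0.I6
cycle 25: W0.I7

Answer: 26 cycles, utilization 19/26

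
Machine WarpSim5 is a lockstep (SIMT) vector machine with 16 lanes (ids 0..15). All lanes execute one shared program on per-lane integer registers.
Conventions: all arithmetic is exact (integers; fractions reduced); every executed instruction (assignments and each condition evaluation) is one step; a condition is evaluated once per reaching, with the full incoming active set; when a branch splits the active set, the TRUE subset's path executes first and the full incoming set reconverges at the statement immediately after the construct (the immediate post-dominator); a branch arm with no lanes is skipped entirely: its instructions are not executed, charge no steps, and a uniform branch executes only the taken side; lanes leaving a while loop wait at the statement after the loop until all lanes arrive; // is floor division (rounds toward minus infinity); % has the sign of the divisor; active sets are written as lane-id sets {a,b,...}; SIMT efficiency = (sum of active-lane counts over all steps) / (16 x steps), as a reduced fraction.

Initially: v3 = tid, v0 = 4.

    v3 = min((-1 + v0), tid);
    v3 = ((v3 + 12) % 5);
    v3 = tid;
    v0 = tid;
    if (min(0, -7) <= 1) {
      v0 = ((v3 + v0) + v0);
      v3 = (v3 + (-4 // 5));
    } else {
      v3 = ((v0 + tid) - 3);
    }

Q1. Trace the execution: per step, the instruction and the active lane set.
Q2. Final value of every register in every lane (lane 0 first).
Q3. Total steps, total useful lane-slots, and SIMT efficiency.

step 0: v3 <- min((-1 + v0), tid)    {0,1,2,3,4,5,6,7,8,9,10,11,12,13,14,15}
step 1: v3 <- ((v3 + 12) % 5)        {0,1,2,3,4,5,6,7,8,9,10,11,12,13,14,15}
step 2: v3 <- tid                    {0,1,2,3,4,5,6,7,8,9,10,11,12,13,14,15}
step 3: v0 <- tid                    {0,1,2,3,4,5,6,7,8,9,10,11,12,13,14,15}
step 4: eval (min(0, -7) <= 1)       {0,1,2,3,4,5,6,7,8,9,10,11,12,13,14,15}
step 5: v0 <- ((v3 + v0) + v0)       {0,1,2,3,4,5,6,7,8,9,10,11,12,13,14,15}
step 6: v3 <- (v3 + (-4 // 5))       {0,1,2,3,4,5,6,7,8,9,10,11,12,13,14,15}

Answer: 7 steps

v3: -1,0,1,2,3,4,5,6,7,8,9,10,11,12,13,14
v0: 0,3,6,9,12,15,18,21,24,27,30,33,36,39,42,45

steps = 7; useful = 112; efficiency = 112/112 = 1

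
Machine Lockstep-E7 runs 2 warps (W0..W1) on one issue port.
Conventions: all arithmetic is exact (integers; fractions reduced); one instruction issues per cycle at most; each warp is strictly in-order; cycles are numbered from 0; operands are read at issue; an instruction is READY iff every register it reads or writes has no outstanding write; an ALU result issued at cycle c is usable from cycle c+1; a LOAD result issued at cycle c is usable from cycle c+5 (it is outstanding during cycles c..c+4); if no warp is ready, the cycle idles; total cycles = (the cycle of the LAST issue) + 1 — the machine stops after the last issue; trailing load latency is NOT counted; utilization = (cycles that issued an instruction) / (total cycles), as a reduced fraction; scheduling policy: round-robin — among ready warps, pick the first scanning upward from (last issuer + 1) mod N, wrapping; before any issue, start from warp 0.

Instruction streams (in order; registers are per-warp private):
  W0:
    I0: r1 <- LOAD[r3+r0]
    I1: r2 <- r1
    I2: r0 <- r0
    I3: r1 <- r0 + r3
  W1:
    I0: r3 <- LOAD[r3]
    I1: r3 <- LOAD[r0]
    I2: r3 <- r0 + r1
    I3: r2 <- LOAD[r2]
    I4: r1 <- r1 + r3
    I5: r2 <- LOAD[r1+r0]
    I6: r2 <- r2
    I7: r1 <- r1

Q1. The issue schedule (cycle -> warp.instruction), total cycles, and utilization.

cycle 0: W0.I0
cycle 1: W1.I0
cycle 2: idle
cycle 3: idle
cycle 4: idle
cycle 5: W0.I1
cycle 6: W1.I1
cycle 7: W0.I2
cycle 8: W0.I3
cycle 9: idle
cycle 10: idle
cycle 11: W1.I2
cycle 12: W1.I3
cycle 13: W1.I4
cycle 14: idle
cycle 15: idle
cycle 16: idle
cycle 17: W1.I5
cycle 18: idle
cycle 19: idle
cycle 20: idle
cycle 21: idle
cycle 22: W1.I6
cycle 23: W1.I7

Answer: 24 cycles, utilization 1/2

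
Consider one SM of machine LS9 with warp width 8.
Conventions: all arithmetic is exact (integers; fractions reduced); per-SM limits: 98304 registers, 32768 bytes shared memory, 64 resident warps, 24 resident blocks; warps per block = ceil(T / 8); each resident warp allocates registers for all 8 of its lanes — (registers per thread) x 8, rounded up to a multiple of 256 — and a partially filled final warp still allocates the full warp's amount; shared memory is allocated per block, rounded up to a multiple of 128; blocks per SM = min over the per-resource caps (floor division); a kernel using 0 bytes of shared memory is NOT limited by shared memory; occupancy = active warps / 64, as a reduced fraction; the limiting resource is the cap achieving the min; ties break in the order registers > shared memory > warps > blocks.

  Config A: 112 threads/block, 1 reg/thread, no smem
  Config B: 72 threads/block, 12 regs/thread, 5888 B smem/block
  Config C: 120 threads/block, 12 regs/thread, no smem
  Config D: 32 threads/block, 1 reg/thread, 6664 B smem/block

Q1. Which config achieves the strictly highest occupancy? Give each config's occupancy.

occupancies: A 7/8, B 45/64, C 15/16, D 1/4

Answer: C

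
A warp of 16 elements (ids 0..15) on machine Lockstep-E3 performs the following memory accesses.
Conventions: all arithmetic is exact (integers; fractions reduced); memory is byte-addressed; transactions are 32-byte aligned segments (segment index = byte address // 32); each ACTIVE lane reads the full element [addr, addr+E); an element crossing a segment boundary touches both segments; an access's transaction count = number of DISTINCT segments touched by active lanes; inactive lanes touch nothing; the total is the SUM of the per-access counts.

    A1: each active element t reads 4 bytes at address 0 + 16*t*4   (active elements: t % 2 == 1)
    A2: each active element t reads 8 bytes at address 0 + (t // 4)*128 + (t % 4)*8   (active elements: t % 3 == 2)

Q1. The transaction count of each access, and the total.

A1: 8 transactions
A2: 4 transactions

Answer: 8,4; total 12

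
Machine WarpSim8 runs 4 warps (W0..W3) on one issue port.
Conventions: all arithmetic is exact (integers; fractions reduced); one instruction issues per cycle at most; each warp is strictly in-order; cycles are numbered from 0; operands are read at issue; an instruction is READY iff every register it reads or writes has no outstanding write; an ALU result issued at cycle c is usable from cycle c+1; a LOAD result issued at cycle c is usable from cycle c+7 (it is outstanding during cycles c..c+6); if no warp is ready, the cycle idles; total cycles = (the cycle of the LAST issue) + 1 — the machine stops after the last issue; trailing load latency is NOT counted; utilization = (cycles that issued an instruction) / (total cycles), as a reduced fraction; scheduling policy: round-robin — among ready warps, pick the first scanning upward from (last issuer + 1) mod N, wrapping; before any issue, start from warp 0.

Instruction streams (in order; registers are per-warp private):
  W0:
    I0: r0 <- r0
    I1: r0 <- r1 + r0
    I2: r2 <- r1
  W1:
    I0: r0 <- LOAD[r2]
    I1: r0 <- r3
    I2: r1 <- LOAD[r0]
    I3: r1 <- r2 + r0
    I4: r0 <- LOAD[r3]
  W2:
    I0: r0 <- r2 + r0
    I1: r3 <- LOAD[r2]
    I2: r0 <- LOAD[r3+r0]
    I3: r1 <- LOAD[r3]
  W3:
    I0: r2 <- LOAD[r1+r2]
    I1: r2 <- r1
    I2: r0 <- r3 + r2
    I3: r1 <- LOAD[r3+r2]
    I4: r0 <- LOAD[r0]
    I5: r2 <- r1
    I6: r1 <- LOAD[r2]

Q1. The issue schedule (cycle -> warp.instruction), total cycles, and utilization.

cycle 0: W0.I0
cycle 1: W1.I0
cycle 2: W2.I0
cycle 3: W3.I0
cycle 4: W0.I1
cycle 5: W2.I1
cycle 6: W0.I2
cycle 7: idle
cycle 8: W1.I1
cycle 9: W1.I2
cycle 10: W3.I1
cycle 11: W3.I2
cycle 12: W2.I2
cycle 13: W3.I3
cycle 14: W2.I3
cycle 15: W3.I4
cycle 16: W1.I3
cycle 17: W1.I4
cycle 18: idle
cycle 19: idle
cycle 20: W3.I5
cycle 21: W3.I6

Answer: 22 cycles, utilization 19/22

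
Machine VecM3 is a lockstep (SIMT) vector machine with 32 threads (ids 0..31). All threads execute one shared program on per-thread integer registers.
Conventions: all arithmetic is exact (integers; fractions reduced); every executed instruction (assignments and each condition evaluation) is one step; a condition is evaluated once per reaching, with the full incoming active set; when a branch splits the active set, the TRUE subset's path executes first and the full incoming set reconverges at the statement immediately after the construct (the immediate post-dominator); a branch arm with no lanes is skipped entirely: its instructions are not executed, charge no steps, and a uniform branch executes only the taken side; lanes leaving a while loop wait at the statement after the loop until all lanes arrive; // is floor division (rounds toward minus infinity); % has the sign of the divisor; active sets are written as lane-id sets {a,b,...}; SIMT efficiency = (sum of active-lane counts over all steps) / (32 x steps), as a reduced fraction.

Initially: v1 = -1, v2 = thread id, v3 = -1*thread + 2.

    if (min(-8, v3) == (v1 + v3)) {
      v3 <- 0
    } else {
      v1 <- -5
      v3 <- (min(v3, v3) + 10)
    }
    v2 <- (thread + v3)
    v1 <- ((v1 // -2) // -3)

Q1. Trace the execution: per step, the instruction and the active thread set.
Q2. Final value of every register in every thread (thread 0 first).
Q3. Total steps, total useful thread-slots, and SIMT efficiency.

step 0: eval (min(-8, v3) == (v1 + v3)) {0,1,2,3,4,5,6,7,8,9,10,11,12,13,14,15,16,17,18,19,20,21,22,23,24,25,26,27,28,29,30,31}
step 1: v3 <- 0                      {9}
step 2: v1 <- -5                     {0,1,2,3,4,5,6,7,8,10,11,12,13,14,15,16,17,18,19,20,21,22,23,24,25,26,27,28,29,30,31}
step 3: v3 <- (min(v3, v3) + 10)     {0,1,2,3,4,5,6,7,8,10,11,12,13,14,15,16,17,18,19,20,21,22,23,24,25,26,27,28,29,30,31}
step 4: v2 <- (thread + v3)          {0,1,2,3,4,5,6,7,8,9,10,11,12,13,14,15,16,17,18,19,20,21,22,23,24,25,26,27,28,29,30,31}
step 5: v1 <- ((v1 // -2) // -3)     {0,1,2,3,4,5,6,7,8,9,10,11,12,13,14,15,16,17,18,19,20,21,22,23,24,25,26,27,28,29,30,31}

Answer: 6 steps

v1: -1,-1,-1,-1,-1,-1,-1,-1,-1,0,-1,-1,-1,-1,-1,-1,-1,-1,-1,-1,-1,-1,-1,-1,-1,-1,-1,-1,-1,-1,-1,-1
v2: 12,12,12,12,12,12,12,12,12,9,12,12,12,12,12,12,12,12,12,12,12,12,12,12,12,12,12,12,12,12,12,12
v3: 12,11,10,9,8,7,6,5,4,0,2,1,0,-1,-2,-3,-4,-5,-6,-7,-8,-9,-10,-11,-12,-13,-14,-15,-16,-17,-18,-19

steps = 6; useful = 159; efficiency = 159/192 = 53/64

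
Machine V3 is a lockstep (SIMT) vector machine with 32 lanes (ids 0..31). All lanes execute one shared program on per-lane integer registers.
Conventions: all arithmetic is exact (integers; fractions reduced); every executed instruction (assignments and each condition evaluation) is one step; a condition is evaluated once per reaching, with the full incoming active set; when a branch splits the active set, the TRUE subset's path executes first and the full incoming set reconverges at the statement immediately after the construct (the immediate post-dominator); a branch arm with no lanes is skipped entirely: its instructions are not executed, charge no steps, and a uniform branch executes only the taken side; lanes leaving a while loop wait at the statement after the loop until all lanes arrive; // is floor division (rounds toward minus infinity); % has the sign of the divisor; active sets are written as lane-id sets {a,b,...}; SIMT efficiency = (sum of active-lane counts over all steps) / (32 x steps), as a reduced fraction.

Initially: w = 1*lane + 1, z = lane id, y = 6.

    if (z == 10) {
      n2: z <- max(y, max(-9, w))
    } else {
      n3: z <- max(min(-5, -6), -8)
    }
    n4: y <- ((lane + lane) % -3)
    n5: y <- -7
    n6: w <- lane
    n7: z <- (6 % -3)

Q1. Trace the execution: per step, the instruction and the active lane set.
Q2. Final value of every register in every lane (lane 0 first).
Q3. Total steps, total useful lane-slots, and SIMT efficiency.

step 0: eval (z == 10)               {0,1,2,3,4,5,6,7,8,9,10,11,12,13,14,15,16,17,18,19,20,21,22,23,24,25,26,27,28,29,30,31}
step 1: z <- max(y, max(-9, w))      {10}
step 2: z <- max(min(-5, -6), -8)    {0,1,2,3,4,5,6,7,8,9,11,12,13,14,15,16,17,18,19,20,21,22,23,24,25,26,27,28,29,30,31}
step 3: y <- ((lane + lane) % -3)    {0,1,2,3,4,5,6,7,8,9,10,11,12,13,14,15,16,17,18,19,20,21,22,23,24,25,26,27,28,29,30,31}
step 4: y <- -7                      {0,1,2,3,4,5,6,7,8,9,10,11,12,13,14,15,16,17,18,19,20,21,22,23,24,25,26,27,28,29,30,31}
step 5: w <- lane                    {0,1,2,3,4,5,6,7,8,9,10,11,12,13,14,15,16,17,18,19,20,21,22,23,24,25,26,27,28,29,30,31}
step 6: z <- (6 % -3)                {0,1,2,3,4,5,6,7,8,9,10,11,12,13,14,15,16,17,18,19,20,21,22,23,24,25,26,27,28,29,30,31}

Answer: 7 steps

w: 0,1,2,3,4,5,6,7,8,9,10,11,12,13,14,15,16,17,18,19,20,21,22,23,24,25,26,27,28,29,30,31
z: 0,0,0,0,0,0,0,0,0,0,0,0,0,0,0,0,0,0,0,0,0,0,0,0,0,0,0,0,0,0,0,0
y: -7,-7,-7,-7,-7,-7,-7,-7,-7,-7,-7,-7,-7,-7,-7,-7,-7,-7,-7,-7,-7,-7,-7,-7,-7,-7,-7,-7,-7,-7,-7,-7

steps = 7; useful = 192; efficiency = 192/224 = 6/7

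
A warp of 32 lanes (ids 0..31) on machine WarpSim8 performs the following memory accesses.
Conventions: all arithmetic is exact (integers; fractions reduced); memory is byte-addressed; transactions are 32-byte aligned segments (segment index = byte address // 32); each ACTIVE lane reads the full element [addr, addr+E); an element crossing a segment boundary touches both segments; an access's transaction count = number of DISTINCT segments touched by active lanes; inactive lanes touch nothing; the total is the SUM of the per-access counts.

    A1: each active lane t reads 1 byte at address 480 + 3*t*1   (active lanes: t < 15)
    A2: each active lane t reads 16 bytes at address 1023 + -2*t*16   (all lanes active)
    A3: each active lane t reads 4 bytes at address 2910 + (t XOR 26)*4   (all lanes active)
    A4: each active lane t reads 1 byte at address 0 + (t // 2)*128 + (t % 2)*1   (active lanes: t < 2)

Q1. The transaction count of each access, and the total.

A1: 2 transactions
A2: 33 transactions
A3: 5 transactions
A4: 1 transaction

Answer: 2,33,5,1; total 41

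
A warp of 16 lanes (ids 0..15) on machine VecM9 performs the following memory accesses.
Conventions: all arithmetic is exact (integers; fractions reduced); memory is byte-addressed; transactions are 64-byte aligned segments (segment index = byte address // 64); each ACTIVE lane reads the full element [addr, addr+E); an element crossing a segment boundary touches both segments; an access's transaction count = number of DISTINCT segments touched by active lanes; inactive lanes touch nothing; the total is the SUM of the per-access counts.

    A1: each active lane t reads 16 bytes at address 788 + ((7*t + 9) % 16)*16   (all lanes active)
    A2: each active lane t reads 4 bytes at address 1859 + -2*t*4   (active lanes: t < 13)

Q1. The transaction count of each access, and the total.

A1: 5 transactions
A2: 3 transactions

Answer: 5,3; total 8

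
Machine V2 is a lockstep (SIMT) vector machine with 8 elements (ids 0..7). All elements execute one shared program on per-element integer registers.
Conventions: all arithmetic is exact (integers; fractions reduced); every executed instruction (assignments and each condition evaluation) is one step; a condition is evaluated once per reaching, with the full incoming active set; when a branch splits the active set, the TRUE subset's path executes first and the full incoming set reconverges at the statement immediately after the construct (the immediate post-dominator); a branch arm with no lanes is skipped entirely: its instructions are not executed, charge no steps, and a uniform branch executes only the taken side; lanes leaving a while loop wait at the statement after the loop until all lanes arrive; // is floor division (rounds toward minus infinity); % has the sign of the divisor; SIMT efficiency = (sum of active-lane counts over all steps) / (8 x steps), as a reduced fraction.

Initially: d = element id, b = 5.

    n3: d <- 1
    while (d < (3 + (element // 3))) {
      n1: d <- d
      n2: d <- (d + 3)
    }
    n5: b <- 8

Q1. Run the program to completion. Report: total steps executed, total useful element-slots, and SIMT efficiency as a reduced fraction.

Answer: 9 steps, 54 useful, 3/4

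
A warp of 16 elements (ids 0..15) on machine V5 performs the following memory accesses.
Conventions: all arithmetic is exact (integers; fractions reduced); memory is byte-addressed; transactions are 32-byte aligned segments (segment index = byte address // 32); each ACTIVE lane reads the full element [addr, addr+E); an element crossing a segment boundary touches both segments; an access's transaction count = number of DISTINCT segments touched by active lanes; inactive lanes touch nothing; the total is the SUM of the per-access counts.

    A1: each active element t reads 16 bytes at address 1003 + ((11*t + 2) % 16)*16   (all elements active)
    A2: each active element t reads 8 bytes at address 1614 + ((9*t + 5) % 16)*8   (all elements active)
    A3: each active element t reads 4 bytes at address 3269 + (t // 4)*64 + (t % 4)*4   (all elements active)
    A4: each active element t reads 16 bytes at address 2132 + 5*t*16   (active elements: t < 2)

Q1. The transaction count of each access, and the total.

A1: 9 transactions
A2: 5 transactions
A3: 4 transactions
A4: 3 transactions

Answer: 9,5,4,3; total 21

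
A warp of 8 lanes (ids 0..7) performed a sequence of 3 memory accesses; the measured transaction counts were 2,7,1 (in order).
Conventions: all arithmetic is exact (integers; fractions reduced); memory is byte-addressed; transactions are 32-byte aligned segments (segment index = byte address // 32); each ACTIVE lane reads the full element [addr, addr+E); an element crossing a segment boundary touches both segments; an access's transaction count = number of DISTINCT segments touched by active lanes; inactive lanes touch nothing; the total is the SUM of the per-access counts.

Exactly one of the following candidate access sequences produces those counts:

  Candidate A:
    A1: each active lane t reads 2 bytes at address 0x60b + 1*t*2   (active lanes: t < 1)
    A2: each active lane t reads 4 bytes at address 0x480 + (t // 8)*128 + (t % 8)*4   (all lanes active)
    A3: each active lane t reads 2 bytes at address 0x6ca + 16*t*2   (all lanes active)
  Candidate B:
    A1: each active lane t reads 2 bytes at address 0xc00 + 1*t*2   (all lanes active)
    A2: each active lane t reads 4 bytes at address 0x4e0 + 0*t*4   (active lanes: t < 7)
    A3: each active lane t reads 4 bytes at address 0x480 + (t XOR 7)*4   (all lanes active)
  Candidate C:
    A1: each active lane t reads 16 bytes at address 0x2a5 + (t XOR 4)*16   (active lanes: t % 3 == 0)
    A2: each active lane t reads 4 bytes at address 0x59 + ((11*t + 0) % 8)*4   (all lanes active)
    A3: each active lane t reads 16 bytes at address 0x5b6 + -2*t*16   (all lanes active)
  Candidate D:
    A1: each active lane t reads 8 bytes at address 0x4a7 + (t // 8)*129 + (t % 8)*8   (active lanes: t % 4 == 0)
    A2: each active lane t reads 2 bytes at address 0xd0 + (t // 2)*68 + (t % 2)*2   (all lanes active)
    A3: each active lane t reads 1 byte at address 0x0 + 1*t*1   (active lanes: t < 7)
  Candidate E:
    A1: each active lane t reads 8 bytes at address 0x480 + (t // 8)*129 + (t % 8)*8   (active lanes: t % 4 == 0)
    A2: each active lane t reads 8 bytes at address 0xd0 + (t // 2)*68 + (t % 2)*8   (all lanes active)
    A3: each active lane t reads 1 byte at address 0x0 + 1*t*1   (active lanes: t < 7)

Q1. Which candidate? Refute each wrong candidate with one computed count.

A: A1 gives 1 transaction, not 2
B: A1 gives 1 transaction, not 2
C: A1 gives 4 transactions, not 2
D: A2 gives 4 transactions, not 7
E: all counts match (2,7,1)

Answer: E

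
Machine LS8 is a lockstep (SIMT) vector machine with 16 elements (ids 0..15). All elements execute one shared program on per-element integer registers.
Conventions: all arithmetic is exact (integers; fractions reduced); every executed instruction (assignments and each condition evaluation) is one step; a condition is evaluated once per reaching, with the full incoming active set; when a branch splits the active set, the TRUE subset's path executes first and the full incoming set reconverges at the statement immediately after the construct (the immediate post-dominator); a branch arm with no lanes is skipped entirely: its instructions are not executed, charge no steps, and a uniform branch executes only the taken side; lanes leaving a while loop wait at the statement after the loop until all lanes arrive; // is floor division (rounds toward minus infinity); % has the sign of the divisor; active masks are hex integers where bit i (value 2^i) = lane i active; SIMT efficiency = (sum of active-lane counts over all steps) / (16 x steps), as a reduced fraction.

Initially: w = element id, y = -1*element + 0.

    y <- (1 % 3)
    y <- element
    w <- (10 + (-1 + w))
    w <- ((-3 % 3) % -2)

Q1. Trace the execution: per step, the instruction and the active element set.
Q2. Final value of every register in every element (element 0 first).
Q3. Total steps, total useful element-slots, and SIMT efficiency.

step 0: y <- (1 % 3)                 0xffff
step 1: y <- element                 0xffff
step 2: w <- (10 + (-1 + w))         0xffff
step 3: w <- ((-3 % 3) % -2)         0xffff

Answer: 4 steps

w: 0,0,0,0,0,0,0,0,0,0,0,0,0,0,0,0
y: 0,1,2,3,4,5,6,7,8,9,10,11,12,13,14,15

steps = 4; useful = 64; efficiency = 64/64 = 1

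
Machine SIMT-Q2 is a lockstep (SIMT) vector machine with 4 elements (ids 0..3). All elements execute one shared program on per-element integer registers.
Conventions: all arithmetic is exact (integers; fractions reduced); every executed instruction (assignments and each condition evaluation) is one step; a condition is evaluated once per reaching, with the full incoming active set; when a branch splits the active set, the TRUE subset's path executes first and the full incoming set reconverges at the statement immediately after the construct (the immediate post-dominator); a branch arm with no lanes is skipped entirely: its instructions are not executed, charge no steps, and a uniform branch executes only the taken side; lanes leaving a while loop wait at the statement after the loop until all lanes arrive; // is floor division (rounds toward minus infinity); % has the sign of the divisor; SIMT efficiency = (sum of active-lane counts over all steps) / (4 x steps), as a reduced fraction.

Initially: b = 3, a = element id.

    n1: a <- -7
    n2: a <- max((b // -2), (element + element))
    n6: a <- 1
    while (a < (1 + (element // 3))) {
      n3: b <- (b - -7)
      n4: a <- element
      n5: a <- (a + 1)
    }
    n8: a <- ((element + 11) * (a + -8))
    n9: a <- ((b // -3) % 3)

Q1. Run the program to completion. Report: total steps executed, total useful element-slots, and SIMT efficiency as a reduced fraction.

Answer: 10 steps, 28 useful, 7/10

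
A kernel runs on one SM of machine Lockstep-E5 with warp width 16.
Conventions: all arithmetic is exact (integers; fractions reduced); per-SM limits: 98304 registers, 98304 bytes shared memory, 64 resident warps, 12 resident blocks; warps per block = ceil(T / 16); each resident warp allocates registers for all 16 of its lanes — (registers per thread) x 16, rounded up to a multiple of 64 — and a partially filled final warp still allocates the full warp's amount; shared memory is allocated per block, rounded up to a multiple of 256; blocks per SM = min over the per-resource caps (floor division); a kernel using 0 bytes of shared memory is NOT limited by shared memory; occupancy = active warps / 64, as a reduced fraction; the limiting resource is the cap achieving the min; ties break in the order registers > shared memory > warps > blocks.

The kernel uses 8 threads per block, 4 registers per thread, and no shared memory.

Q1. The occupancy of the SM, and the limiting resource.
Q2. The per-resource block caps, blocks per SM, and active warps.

Answer: occupancy 3/16, limited by blocks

registers: 1536 blocks
shared memory: no limit (kernel uses none)
warps: 64 blocks
blocks: 12 blocks

Answer: 12 blocks, 12 active warps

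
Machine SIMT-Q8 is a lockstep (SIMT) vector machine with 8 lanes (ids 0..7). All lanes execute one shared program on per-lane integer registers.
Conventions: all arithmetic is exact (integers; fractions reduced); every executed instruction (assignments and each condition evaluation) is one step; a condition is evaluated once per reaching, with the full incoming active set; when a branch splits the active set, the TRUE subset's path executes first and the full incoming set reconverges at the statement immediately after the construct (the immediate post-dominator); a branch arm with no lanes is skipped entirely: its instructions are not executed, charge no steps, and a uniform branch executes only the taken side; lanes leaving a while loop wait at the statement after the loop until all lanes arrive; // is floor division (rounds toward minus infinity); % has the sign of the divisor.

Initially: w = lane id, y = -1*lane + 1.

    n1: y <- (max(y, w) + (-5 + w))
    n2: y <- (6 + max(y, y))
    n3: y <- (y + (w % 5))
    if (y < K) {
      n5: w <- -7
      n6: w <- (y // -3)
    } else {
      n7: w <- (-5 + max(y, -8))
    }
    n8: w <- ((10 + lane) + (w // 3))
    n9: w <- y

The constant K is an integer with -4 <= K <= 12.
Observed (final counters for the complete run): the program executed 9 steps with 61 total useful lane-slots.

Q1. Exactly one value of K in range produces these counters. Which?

Answer: K = 12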